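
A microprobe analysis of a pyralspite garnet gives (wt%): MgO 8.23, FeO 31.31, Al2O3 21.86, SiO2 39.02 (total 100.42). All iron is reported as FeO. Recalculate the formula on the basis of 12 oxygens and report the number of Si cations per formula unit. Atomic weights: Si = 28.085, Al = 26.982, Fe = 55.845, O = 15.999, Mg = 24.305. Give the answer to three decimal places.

8.23 wt% MgO ÷ 40.304 g/mol = 0.20420 mol, giving 0.20420 Mg and 0.20420 O.
31.31 wt% FeO ÷ 71.844 g/mol = 0.43581 mol, giving 0.43581 Fe and 0.43581 O.
21.86 wt% Al2O3 ÷ 101.961 g/mol = 0.21440 mol, giving 0.42880 Al and 0.64320 O.
39.02 wt% SiO2 ÷ 60.083 g/mol = 0.64943 mol, giving 0.64943 Si and 1.29886 O.
Oxygen sums to 2.58207; scaling by 12/2.58207 = 4.64743 puts the formula on 12 O.
Si: 0.64943 × 4.64743 = 3.018 atoms per formula unit.

3.018 Si apfu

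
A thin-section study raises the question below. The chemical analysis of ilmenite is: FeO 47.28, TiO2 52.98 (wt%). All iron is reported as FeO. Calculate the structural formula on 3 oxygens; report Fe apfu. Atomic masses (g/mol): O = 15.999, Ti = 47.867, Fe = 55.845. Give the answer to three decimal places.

FeO (M=71.844): mol = 0.65809; Fe = 0.65809, O = 0.65809.
TiO2 (M=79.865): mol = 0.66337; Ti = 0.66337, O = 1.32674.
ΣO = 1.98483; factor = 3/ΣO = 1.51146.
Fe apfu = 0.65809 × 1.51146 = 0.995.

0.995 Fe apfu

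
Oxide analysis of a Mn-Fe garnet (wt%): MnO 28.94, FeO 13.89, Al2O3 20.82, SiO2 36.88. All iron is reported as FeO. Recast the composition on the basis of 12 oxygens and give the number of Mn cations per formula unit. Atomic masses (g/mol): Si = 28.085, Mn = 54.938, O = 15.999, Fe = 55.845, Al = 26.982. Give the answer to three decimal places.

MnO: 28.94/70.937 = 0.40797 mol → 0.40797 mol Mn, 0.40797 mol O.
FeO: 13.89/71.844 = 0.19334 mol → 0.19334 mol Fe, 0.19334 mol O.
Al2O3: 20.82/101.961 = 0.20420 mol → 0.40840 mol Al, 0.61260 mol O.
SiO2: 36.88/60.083 = 0.61382 mol → 0.61382 mol Si, 1.22764 mol O.
Total oxygen = 2.44155 mol. Normalization factor = 12/2.44155 = 4.91491.
Mn per 12 O = 0.40797 × 4.91491 = 2.005.

2.005 Mn apfu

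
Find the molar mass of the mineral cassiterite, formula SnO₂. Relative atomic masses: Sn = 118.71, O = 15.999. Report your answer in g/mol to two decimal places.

M = 1(118.71) + 2(15.999)

150.71 g/mol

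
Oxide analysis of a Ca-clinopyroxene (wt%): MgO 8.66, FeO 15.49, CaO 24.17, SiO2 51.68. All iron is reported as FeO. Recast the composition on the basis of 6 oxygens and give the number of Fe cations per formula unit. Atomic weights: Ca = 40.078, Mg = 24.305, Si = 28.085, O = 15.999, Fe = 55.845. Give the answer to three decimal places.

0.501 Fe apfu

MgO: 8.66/40.304 = 0.21487 mol → 0.21487 mol Mg, 0.21487 mol O.
FeO: 15.49/71.844 = 0.21561 mol → 0.21561 mol Fe, 0.21561 mol O.
CaO: 24.17/56.077 = 0.43101 mol → 0.43101 mol Ca, 0.43101 mol O.
SiO2: 51.68/60.083 = 0.86014 mol → 0.86014 mol Si, 1.72028 mol O.
Total oxygen = 2.58177 mol. Normalization factor = 6/2.58177 = 2.32399.
Fe per 6 O = 0.21561 × 2.32399 = 0.501.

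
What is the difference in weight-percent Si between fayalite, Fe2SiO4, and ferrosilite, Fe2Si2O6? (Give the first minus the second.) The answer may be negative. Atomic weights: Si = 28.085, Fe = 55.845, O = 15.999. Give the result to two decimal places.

-7.51 percentage points

First mineral: 28.085 g Si in 203.771 g formula = 13.78 wt% Si.
Second mineral: 56.170 g Si in 263.854 g formula = 21.29 wt% Si.
13.78% − 21.29% gives a difference of -7.51 percentage points.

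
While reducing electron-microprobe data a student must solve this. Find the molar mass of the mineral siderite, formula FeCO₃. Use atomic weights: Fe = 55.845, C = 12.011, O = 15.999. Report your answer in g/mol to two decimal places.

115.85 g/mol

M = 1·55.845 + 1·12.011 + 3·15.999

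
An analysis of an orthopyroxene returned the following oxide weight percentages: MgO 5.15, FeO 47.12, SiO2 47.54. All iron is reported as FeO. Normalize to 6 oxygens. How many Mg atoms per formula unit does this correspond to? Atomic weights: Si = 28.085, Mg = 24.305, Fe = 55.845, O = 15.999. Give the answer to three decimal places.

0.324 Mg apfu

MgO (M=40.304): mol = 0.12778; Mg = 0.12778, O = 0.12778.
FeO (M=71.844): mol = 0.65587; Fe = 0.65587, O = 0.65587.
SiO2 (M=60.083): mol = 0.79124; Si = 0.79124, O = 1.58248.
ΣO = 2.36613; factor = 6/ΣO = 2.53579.
Mg apfu = 0.12778 × 2.53579 = 0.324.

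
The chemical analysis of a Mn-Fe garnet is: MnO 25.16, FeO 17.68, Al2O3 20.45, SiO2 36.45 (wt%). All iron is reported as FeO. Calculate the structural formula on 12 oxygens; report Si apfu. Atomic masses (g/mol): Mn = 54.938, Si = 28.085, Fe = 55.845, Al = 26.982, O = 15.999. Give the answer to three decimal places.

3.013 Si apfu

25.16 wt% MnO ÷ 70.937 g/mol = 0.35468 mol, giving 0.35468 Mn and 0.35468 O.
17.68 wt% FeO ÷ 71.844 g/mol = 0.24609 mol, giving 0.24609 Fe and 0.24609 O.
20.45 wt% Al2O3 ÷ 101.961 g/mol = 0.20057 mol, giving 0.40114 Al and 0.60171 O.
36.45 wt% SiO2 ÷ 60.083 g/mol = 0.60666 mol, giving 0.60666 Si and 1.21332 O.
Oxygen sums to 2.41580; scaling by 12/2.41580 = 4.96730 puts the formula on 12 O.
Si: 0.60666 × 4.96730 = 3.013 atoms per formula unit.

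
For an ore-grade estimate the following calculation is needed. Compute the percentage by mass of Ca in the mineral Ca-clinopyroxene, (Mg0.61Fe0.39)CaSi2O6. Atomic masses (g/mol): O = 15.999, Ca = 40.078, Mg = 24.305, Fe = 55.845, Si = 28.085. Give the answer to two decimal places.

Formula mass = 0.61*24.305 + 0.39*55.845 + 1*40.078 + 2*28.085 + 6*15.999 = 228.848 g/mol, of which 40.078 g is Ca.
So Ca makes up 40.078/228.848 = 0.1751 of the mass, i.e. 17.51%.

17.51 weight percent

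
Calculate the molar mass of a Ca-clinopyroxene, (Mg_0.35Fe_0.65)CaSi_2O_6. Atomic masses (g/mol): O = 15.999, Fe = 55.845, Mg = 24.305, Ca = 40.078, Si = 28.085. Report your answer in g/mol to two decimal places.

237.05 g/mol

The formula mass is the sum 0.35*24.305 + 0.65*55.845 + 1*40.078 + 2*28.085 + 6*15.999.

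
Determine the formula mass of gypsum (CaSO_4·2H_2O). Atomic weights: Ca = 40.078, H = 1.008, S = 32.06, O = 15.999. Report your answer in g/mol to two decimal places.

172.16 g/mol

M = 1(40.078) + 1(32.06) + 6(15.999) + 4(1.008)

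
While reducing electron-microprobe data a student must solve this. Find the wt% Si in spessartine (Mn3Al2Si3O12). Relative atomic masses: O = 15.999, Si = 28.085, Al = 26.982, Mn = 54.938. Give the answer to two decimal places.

Formula mass = 3*54.938 + 2*26.982 + 3*28.085 + 12*15.999 = 495.021 g/mol, of which 84.255 g is Si.
So Si makes up 84.255/495.021 = 0.1702 of the mass, i.e. 17.02%.

17.02 wt%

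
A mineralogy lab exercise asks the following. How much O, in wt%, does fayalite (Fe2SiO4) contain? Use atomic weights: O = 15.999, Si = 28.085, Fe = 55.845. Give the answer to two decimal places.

31.41 wt%

M(Fe2SiO4) = 203.771 g/mol.
O contributes 4 × 15.999 = 63.996 g per mole.
63.996/203.771 = 0.3141 → 31.41%.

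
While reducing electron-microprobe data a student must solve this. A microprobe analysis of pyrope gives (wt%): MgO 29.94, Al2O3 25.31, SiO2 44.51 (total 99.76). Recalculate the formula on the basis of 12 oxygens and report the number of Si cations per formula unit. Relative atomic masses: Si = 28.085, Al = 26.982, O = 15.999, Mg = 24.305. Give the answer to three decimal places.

2.994 Si apfu

MgO (M=40.304): mol = 0.74285; Mg = 0.74285, O = 0.74285.
Al2O3 (M=101.961): mol = 0.24823; Al = 0.49646, O = 0.74469.
SiO2 (M=60.083): mol = 0.74081; Si = 0.74081, O = 1.48162.
ΣO = 2.96916; factor = 12/ΣO = 4.04155.
Si apfu = 0.74081 × 4.04155 = 2.994.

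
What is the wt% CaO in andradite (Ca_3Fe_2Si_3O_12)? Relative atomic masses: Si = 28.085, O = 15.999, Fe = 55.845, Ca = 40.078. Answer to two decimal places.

33.11 wt%

Formula mass = 508.167 g/mol.
3 Ca → 3.0000 mol CaO per formula unit; M(CaO) = 56.077, so CaO mass = 168.231 g.
168.231/508.167 × 100 = 33.11 wt%.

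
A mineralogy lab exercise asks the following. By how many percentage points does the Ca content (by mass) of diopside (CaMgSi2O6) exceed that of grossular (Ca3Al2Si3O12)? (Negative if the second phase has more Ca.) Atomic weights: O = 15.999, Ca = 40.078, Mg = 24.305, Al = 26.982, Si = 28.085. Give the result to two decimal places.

First mineral: 40.078 g Ca in 216.547 g formula = 18.51 wt% Ca.
Second mineral: 120.234 g Ca in 450.441 g formula = 26.69 wt% Ca.
18.51% − 26.69% gives a difference of -8.18 percentage points.

-8.18 percentage points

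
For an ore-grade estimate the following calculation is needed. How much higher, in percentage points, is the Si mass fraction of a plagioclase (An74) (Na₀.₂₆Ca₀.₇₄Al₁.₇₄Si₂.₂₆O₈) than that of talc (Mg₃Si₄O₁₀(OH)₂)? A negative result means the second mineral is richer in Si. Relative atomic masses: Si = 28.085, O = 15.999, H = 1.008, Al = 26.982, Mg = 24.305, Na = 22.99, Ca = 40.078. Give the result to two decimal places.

-6.46 percentage points

Si in Na₀.₂₆Ca₀.₇₄Al₁.₇₄Si₂.₂₆O₈: molar mass 274.048 g/mol; 2.26×28.085 = 63.472 g → 23.16 wt%.
Si in Mg₃Si₄O₁₀(OH)₂: molar mass 379.259 g/mol; 4×28.085 = 112.340 g → 29.62 wt%.
Difference = 23.16 − 29.62 = -6.46 percentage points.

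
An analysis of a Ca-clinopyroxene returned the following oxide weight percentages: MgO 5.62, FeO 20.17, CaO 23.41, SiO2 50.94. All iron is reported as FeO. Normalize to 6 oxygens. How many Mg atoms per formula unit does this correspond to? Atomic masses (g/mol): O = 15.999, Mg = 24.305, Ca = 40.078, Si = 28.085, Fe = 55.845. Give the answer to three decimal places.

0.330 Mg apfu

MgO (M=40.304): mol = 0.13944; Mg = 0.13944, O = 0.13944.
FeO (M=71.844): mol = 0.28075; Fe = 0.28075, O = 0.28075.
CaO (M=56.077): mol = 0.41746; Ca = 0.41746, O = 0.41746.
SiO2 (M=60.083): mol = 0.84783; Si = 0.84783, O = 1.69566.
ΣO = 2.53331; factor = 6/ΣO = 2.36844.
Mg apfu = 0.13944 × 2.36844 = 0.330.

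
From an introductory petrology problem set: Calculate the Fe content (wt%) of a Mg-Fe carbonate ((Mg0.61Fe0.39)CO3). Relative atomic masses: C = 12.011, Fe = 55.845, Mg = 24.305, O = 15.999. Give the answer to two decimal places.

22.54 wt%

Molar mass of (Mg0.61Fe0.39)CO3: 0.61·24.305 + 0.39·55.845 + 1·12.011 + 3·15.999 = 96.614 g/mol.
Mass of Fe per formula unit: 0.39 × 55.845 = 21.780 g.
Weight fraction Fe = 21.780 / 96.614 = 0.2254.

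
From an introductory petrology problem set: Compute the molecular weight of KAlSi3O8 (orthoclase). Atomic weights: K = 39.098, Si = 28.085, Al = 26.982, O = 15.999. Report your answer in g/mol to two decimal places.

278.33 g/mol

The formula mass is the sum 1×39.098 + 1×26.982 + 3×28.085 + 8×15.999.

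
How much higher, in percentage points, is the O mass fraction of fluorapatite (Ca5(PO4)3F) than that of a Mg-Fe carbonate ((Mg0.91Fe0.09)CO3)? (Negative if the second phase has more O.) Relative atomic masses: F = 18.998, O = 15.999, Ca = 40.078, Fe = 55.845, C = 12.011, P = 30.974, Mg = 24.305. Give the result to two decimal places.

O in Ca5(PO4)3F: molar mass 504.298 g/mol; 12×15.999 = 191.988 g → 38.07 wt%.
O in (Mg0.91Fe0.09)CO3: molar mass 87.152 g/mol; 3×15.999 = 47.997 g → 55.07 wt%.
Difference = 38.07 − 55.07 = -17.00 percentage points.

-17.00 percentage points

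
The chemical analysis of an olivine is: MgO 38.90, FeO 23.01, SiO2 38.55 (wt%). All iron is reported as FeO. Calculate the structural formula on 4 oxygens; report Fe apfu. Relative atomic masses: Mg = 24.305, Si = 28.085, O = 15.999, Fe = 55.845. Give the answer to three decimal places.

0.499 Fe apfu

38.90 wt% MgO ÷ 40.304 g/mol = 0.96516 mol, giving 0.96516 Mg and 0.96516 O.
23.01 wt% FeO ÷ 71.844 g/mol = 0.32028 mol, giving 0.32028 Fe and 0.32028 O.
38.55 wt% SiO2 ÷ 60.083 g/mol = 0.64161 mol, giving 0.64161 Si and 1.28322 O.
Oxygen sums to 2.56866; scaling by 4/2.56866 = 1.55723 puts the formula on 4 O.
Fe: 0.32028 × 1.55723 = 0.499 atoms per formula unit.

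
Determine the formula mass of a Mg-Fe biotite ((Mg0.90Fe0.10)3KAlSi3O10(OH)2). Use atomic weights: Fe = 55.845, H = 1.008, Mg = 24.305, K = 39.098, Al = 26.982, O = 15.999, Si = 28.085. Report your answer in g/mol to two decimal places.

Mg: 2.70 × 24.305 = 65.6235
Fe: 0.30 × 55.845 = 16.7535
K: 1 × 39.098 = 39.0980
Al: 1 × 26.982 = 26.9820
Si: 3 × 28.085 = 84.2550
O: 12 × 15.999 = 191.9880
H: 2 × 1.008 = 2.0160
Summing the contributions gives the formula mass.

426.72 g/mol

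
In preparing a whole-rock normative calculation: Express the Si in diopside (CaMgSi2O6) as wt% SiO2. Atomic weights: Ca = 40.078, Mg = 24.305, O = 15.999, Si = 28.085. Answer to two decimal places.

Molar mass of CaMgSi2O6 = 1×40.078 + 1×24.305 + 2×28.085 + 6×15.999 = 216.547 g/mol.
Each formula unit contains 2 Si, equivalent to 2/1 = 2.0000 mol SiO2.
M(SiO2) = 1×28.085 + 2×15.999 = 60.083 g/mol.
Mass of SiO2 per formula unit = 2.0000 × 60.083 = 120.166 g.
SiO2 wt% = 120.166 / 216.547 × 100 = 55.49%.

55.49 wt%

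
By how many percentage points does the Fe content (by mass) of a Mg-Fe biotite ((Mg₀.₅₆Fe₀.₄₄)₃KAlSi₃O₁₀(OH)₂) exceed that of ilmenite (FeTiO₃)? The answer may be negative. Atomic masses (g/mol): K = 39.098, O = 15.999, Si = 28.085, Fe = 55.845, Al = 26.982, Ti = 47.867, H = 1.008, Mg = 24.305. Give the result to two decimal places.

First mineral: 73.715 g Fe in 458.887 g formula = 16.06 wt% Fe.
Second mineral: 55.845 g Fe in 151.709 g formula = 36.81 wt% Fe.
16.06% − 36.81% gives a difference of -20.75 percentage points.

-20.75 percentage points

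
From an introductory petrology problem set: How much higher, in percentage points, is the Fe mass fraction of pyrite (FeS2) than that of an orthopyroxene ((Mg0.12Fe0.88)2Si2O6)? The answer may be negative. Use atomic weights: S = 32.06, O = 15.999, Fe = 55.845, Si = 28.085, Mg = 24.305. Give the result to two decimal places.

8.20 percentage points

First mineral: 55.845 g Fe in 119.965 g formula = 46.55 wt% Fe.
Second mineral: 98.287 g Fe in 256.284 g formula = 38.35 wt% Fe.
46.55% − 38.35% gives a difference of 8.20 percentage points.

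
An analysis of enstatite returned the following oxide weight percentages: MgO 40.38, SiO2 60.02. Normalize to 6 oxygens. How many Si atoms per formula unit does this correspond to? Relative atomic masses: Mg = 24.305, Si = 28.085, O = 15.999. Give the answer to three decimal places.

1.998 Si apfu

MgO (M=40.304): mol = 1.00189; Mg = 1.00189, O = 1.00189.
SiO2 (M=60.083): mol = 0.99895; Si = 0.99895, O = 1.99790.
ΣO = 2.99979; factor = 6/ΣO = 2.00014.
Si apfu = 0.99895 × 2.00014 = 1.998.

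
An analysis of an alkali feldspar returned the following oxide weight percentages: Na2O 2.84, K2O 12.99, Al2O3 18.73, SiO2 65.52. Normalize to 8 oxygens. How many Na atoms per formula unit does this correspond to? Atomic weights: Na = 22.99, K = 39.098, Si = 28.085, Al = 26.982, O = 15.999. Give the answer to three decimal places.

2.84 wt% Na2O ÷ 61.979 g/mol = 0.04582 mol, giving 0.09164 Na and 0.04582 O.
12.99 wt% K2O ÷ 94.195 g/mol = 0.13791 mol, giving 0.27582 K and 0.13791 O.
18.73 wt% Al2O3 ÷ 101.961 g/mol = 0.18370 mol, giving 0.36740 Al and 0.55110 O.
65.52 wt% SiO2 ÷ 60.083 g/mol = 1.09049 mol, giving 1.09049 Si and 2.18098 O.
Oxygen sums to 2.91581; scaling by 8/2.91581 = 2.74366 puts the formula on 8 O.
Na: 0.09164 × 2.74366 = 0.251 atoms per formula unit.

0.251 Na apfu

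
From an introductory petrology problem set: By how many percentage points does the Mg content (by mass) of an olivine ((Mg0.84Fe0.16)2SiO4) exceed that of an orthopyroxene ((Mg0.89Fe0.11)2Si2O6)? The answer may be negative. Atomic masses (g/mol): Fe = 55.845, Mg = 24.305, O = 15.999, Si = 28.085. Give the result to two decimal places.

M((Mg0.84Fe0.16)2SiO4) = 150.784 g/mol, so wt% Mg = 40.832/150.784 × 100 = 27.08%.
M((Mg0.89Fe0.11)2Si2O6) = 207.713 g/mol, so wt% Mg = 43.263/207.713 × 100 = 20.83%.
27.08 − 20.83 = 6.25 pp.

6.25 percentage points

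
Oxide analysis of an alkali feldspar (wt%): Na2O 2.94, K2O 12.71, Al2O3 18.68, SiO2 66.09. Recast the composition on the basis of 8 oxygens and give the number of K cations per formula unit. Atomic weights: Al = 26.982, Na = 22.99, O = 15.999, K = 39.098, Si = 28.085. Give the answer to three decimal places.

2.94 wt% Na2O ÷ 61.979 g/mol = 0.04744 mol, giving 0.09488 Na and 0.04744 O.
12.71 wt% K2O ÷ 94.195 g/mol = 0.13493 mol, giving 0.26986 K and 0.13493 O.
18.68 wt% Al2O3 ÷ 101.961 g/mol = 0.18321 mol, giving 0.36642 Al and 0.54963 O.
66.09 wt% SiO2 ÷ 60.083 g/mol = 1.09998 mol, giving 1.09998 Si and 2.19996 O.
Oxygen sums to 2.93196; scaling by 8/2.93196 = 2.72855 puts the formula on 8 O.
K: 0.26986 × 2.72855 = 0.736 atoms per formula unit.

0.736 K apfu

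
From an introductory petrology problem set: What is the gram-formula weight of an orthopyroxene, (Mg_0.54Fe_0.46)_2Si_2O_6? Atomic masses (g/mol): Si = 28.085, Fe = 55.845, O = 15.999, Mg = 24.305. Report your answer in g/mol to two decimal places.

229.79 g/mol

Mg: 1.08 × 24.305 = 26.2494
Fe: 0.92 × 55.845 = 51.3774
Si: 2 × 28.085 = 56.1700
O: 6 × 15.999 = 95.9940
Summing the contributions gives the formula mass.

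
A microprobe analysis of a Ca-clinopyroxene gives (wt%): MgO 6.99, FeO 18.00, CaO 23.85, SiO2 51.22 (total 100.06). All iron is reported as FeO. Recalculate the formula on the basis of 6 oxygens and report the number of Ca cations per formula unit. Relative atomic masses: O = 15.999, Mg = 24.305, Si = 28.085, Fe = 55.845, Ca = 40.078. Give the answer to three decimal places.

6.99 wt% MgO ÷ 40.304 g/mol = 0.17343 mol, giving 0.17343 Mg and 0.17343 O.
18.00 wt% FeO ÷ 71.844 g/mol = 0.25054 mol, giving 0.25054 Fe and 0.25054 O.
23.85 wt% CaO ÷ 56.077 g/mol = 0.42531 mol, giving 0.42531 Ca and 0.42531 O.
51.22 wt% SiO2 ÷ 60.083 g/mol = 0.85249 mol, giving 0.85249 Si and 1.70498 O.
Oxygen sums to 2.55426; scaling by 6/2.55426 = 2.34902 puts the formula on 6 O.
Ca: 0.42531 × 2.34902 = 0.999 atoms per formula unit.

0.999 Ca apfu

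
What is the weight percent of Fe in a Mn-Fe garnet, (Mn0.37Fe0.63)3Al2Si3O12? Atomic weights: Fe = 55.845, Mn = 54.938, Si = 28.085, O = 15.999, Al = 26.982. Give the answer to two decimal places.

M((Mn0.37Fe0.63)3Al2Si3O12) = 496.735 g/mol.
Fe contributes 1.89 × 55.845 = 105.547 g per mole.
105.547/496.735 = 0.2125 → 21.25%.

21.25 wt%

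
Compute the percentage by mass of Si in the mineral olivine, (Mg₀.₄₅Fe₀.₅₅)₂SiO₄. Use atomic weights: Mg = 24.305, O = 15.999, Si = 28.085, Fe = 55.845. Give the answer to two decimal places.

M((Mg₀.₄₅Fe₀.₅₅)₂SiO₄) = 175.385 g/mol.
Si contributes 1 × 28.085 = 28.085 g per mole.
28.085/175.385 = 0.1601 → 16.01%.

16.01 wt%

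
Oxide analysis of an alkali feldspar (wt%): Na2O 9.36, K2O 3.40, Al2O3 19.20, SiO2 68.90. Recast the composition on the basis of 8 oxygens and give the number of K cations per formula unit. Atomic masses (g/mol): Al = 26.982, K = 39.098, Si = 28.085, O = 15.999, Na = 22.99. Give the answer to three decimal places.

0.190 K apfu

Na2O: 9.36/61.979 = 0.15102 mol → 0.30204 mol Na, 0.15102 mol O.
K2O: 3.40/94.195 = 0.03610 mol → 0.07220 mol K, 0.03610 mol O.
Al2O3: 19.20/101.961 = 0.18831 mol → 0.37662 mol Al, 0.56493 mol O.
SiO2: 68.90/60.083 = 1.14675 mol → 1.14675 mol Si, 2.29350 mol O.
Total oxygen = 3.04555 mol. Normalization factor = 8/3.04555 = 2.62678.
K per 8 O = 0.07220 × 2.62678 = 0.190.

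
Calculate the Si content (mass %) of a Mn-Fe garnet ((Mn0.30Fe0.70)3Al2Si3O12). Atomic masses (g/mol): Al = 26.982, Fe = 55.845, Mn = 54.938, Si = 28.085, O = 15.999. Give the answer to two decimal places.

16.96 mass %

M((Mn0.30Fe0.70)3Al2Si3O12) = 496.926 g/mol.
Si contributes 3 × 28.085 = 84.255 g per mole.
84.255/496.926 = 0.1696 → 16.96%.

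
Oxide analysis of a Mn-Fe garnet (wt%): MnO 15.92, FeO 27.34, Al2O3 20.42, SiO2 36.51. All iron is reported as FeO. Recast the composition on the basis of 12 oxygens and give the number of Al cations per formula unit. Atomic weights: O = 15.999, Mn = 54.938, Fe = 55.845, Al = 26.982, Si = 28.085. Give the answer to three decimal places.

1.985 Al apfu

15.92 wt% MnO ÷ 70.937 g/mol = 0.22442 mol, giving 0.22442 Mn and 0.22442 O.
27.34 wt% FeO ÷ 71.844 g/mol = 0.38055 mol, giving 0.38055 Fe and 0.38055 O.
20.42 wt% Al2O3 ÷ 101.961 g/mol = 0.20027 mol, giving 0.40054 Al and 0.60081 O.
36.51 wt% SiO2 ÷ 60.083 g/mol = 0.60766 mol, giving 0.60766 Si and 1.21532 O.
Oxygen sums to 2.42110; scaling by 12/2.42110 = 4.95642 puts the formula on 12 O.
Al: 0.40054 × 4.95642 = 1.985 atoms per formula unit.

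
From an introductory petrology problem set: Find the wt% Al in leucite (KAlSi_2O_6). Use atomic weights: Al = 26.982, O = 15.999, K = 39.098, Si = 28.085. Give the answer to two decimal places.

Formula mass = 1·39.098 + 1·26.982 + 2·28.085 + 6·15.999 = 218.244 g/mol, of which 26.982 g is Al.
So Al makes up 26.982/218.244 = 0.1236 of the mass, i.e. 12.36%.

12.36 mass %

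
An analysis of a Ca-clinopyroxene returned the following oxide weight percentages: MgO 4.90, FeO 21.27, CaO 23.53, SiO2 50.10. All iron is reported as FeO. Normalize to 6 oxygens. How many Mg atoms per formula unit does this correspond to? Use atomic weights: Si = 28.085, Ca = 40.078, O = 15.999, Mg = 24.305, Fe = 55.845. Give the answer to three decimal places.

0.291 Mg apfu

4.90 wt% MgO ÷ 40.304 g/mol = 0.12158 mol, giving 0.12158 Mg and 0.12158 O.
21.27 wt% FeO ÷ 71.844 g/mol = 0.29606 mol, giving 0.29606 Fe and 0.29606 O.
23.53 wt% CaO ÷ 56.077 g/mol = 0.41960 mol, giving 0.41960 Ca and 0.41960 O.
50.10 wt% SiO2 ÷ 60.083 g/mol = 0.83385 mol, giving 0.83385 Si and 1.66770 O.
Oxygen sums to 2.50494; scaling by 6/2.50494 = 2.39527 puts the formula on 6 O.
Mg: 0.12158 × 2.39527 = 0.291 atoms per formula unit.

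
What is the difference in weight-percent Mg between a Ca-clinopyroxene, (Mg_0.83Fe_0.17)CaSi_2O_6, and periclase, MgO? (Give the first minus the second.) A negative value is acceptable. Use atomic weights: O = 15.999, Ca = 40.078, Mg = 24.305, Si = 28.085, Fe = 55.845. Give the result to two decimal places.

-51.21 percentage points

First mineral: 20.173 g Mg in 221.909 g formula = 9.09 wt% Mg.
Second mineral: 24.305 g Mg in 40.304 g formula = 60.30 wt% Mg.
9.09% − 60.30% gives a difference of -51.21 percentage points.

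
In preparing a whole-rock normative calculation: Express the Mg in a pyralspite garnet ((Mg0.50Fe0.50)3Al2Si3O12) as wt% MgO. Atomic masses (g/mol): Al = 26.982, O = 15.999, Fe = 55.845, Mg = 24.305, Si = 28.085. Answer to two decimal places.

13.42 wt%

Formula mass = 450.432 g/mol.
1.50 Mg → 1.5000 mol MgO per formula unit; M(MgO) = 40.304, so MgO mass = 60.456 g.
60.456/450.432 × 100 = 13.42 wt%.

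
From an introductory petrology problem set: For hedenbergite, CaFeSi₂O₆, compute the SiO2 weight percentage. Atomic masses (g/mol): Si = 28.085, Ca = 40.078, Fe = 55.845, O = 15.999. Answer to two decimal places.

48.44 wt%

M(CaFeSi₂O₆) = 248.087 g/mol; M(SiO2) = 60.083 g/mol.
Moles SiO2 per formula unit = 2 Si ÷ 1 = 2.0000.
SiO2 fraction = (2.0000 × 60.083) / 248.087 = 120.166/248.087 = 0.4844.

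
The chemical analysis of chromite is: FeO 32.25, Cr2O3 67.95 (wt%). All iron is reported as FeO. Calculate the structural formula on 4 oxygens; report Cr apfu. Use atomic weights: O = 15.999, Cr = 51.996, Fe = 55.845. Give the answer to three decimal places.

1.998 Cr apfu

FeO: 32.25/71.844 = 0.44889 mol → 0.44889 mol Fe, 0.44889 mol O.
Cr2O3: 67.95/151.989 = 0.44707 mol → 0.89414 mol Cr, 1.34121 mol O.
Total oxygen = 1.79010 mol. Normalization factor = 4/1.79010 = 2.23451.
Cr per 4 O = 0.89414 × 2.23451 = 1.998.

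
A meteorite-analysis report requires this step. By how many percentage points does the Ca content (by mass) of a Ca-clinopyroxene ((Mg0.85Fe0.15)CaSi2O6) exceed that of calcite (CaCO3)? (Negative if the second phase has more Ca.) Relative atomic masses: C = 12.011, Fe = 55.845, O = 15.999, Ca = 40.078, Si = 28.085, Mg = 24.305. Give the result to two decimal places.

Ca in (Mg0.85Fe0.15)CaSi2O6: molar mass 221.278 g/mol; 1×40.078 = 40.078 g → 18.11 wt%.
Ca in CaCO3: molar mass 100.086 g/mol; 1×40.078 = 40.078 g → 40.04 wt%.
Difference = 18.11 − 40.04 = -21.93 percentage points.

-21.93 percentage points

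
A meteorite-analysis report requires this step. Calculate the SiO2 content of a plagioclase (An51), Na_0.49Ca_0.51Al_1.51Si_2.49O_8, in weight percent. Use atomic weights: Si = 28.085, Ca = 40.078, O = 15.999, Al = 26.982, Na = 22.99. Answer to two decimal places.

55.33 wt%

Formula mass = 270.371 g/mol.
2.49 Si → 2.4900 mol SiO2 per formula unit; M(SiO2) = 60.083, so SiO2 mass = 149.607 g.
149.607/270.371 × 100 = 55.33 wt%.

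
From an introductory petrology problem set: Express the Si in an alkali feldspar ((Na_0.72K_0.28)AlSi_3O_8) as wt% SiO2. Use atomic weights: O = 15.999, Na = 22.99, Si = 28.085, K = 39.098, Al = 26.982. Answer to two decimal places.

67.58 wt%

M((Na_0.72K_0.28)AlSi_3O_8) = 266.729 g/mol; M(SiO2) = 60.083 g/mol.
Moles SiO2 per formula unit = 3 Si ÷ 1 = 3.0000.
SiO2 fraction = (3.0000 × 60.083) / 266.729 = 180.249/266.729 = 0.6758.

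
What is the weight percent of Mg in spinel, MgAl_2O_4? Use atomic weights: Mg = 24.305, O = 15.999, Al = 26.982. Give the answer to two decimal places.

17.08 mass %

Formula mass = 1*24.305 + 2*26.982 + 4*15.999 = 142.265 g/mol, of which 24.305 g is Mg.
So Mg makes up 24.305/142.265 = 0.1708 of the mass, i.e. 17.08%.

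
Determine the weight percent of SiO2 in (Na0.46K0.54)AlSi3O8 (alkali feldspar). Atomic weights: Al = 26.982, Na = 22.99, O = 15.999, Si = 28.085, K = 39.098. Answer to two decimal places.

Formula mass = 270.917 g/mol.
3 Si → 3.0000 mol SiO2 per formula unit; M(SiO2) = 60.083, so SiO2 mass = 180.249 g.
180.249/270.917 × 100 = 66.53 wt%.

66.53 wt%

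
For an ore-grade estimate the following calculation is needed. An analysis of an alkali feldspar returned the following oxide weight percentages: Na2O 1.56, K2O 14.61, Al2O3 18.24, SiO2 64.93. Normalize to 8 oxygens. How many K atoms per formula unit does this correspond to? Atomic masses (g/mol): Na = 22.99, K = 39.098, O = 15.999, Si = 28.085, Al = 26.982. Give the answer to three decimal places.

Na2O: 1.56/61.979 = 0.02517 mol → 0.05034 mol Na, 0.02517 mol O.
K2O: 14.61/94.195 = 0.15510 mol → 0.31020 mol K, 0.15510 mol O.
Al2O3: 18.24/101.961 = 0.17889 mol → 0.35778 mol Al, 0.53667 mol O.
SiO2: 64.93/60.083 = 1.08067 mol → 1.08067 mol Si, 2.16134 mol O.
Total oxygen = 2.87828 mol. Normalization factor = 8/2.87828 = 2.77944.
K per 8 O = 0.31020 × 2.77944 = 0.862.

0.862 K apfu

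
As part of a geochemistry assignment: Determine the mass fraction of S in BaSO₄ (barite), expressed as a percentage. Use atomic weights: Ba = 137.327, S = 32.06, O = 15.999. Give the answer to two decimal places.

13.74 wt%

M(BaSO₄) = 233.383 g/mol.
S contributes 1 × 32.06 = 32.060 g per mole.
32.060/233.383 = 0.1374 → 13.74%.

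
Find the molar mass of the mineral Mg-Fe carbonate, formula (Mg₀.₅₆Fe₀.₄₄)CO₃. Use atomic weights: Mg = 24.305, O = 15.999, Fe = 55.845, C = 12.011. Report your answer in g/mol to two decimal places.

M = 0.56×24.305 + 0.44×55.845 + 1×12.011 + 3×15.999

98.19 g/mol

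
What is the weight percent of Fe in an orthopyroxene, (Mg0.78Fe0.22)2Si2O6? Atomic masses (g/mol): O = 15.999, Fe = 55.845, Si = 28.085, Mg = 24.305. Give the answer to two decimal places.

11.45 mass %

M((Mg0.78Fe0.22)2Si2O6) = 214.652 g/mol.
Fe contributes 0.44 × 55.845 = 24.572 g per mole.
24.572/214.652 = 0.1145 → 11.45%.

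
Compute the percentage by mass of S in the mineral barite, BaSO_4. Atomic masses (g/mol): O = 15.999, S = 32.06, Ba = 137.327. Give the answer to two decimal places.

Molar mass of BaSO_4: 1·137.327 + 1·32.06 + 4·15.999 = 233.383 g/mol.
Mass of S per formula unit: 1 × 32.06 = 32.060 g.
Weight fraction S = 32.060 / 233.383 = 0.1374.

13.74 mass %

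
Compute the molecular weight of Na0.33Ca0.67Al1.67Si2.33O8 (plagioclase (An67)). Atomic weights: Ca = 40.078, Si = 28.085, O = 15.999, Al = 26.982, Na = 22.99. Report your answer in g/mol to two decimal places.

The formula mass is the sum 0.33(22.99) + 0.67(40.078) + 1.67(26.982) + 2.33(28.085) + 8(15.999).

272.93 g/mol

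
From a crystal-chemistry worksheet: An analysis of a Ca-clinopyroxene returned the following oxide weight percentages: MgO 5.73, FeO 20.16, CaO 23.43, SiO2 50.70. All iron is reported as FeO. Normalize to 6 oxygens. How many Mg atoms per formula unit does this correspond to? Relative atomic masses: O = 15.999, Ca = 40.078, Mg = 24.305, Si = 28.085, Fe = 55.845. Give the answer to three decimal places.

MgO: 5.73/40.304 = 0.14217 mol → 0.14217 mol Mg, 0.14217 mol O.
FeO: 20.16/71.844 = 0.28061 mol → 0.28061 mol Fe, 0.28061 mol O.
CaO: 23.43/56.077 = 0.41782 mol → 0.41782 mol Ca, 0.41782 mol O.
SiO2: 50.70/60.083 = 0.84383 mol → 0.84383 mol Si, 1.68766 mol O.
Total oxygen = 2.52826 mol. Normalization factor = 6/2.52826 = 2.37317.
Mg per 6 O = 0.14217 × 2.37317 = 0.337.

0.337 Mg apfu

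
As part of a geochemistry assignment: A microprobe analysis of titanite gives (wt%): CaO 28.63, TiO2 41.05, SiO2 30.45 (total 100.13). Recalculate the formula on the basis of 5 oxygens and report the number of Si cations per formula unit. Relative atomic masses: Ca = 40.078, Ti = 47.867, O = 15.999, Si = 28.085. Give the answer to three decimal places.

0.993 Si apfu

CaO: 28.63/56.077 = 0.51055 mol → 0.51055 mol Ca, 0.51055 mol O.
TiO2: 41.05/79.865 = 0.51399 mol → 0.51399 mol Ti, 1.02798 mol O.
SiO2: 30.45/60.083 = 0.50680 mol → 0.50680 mol Si, 1.01360 mol O.
Total oxygen = 2.55213 mol. Normalization factor = 5/2.55213 = 1.95915.
Si per 5 O = 0.50680 × 1.95915 = 0.993.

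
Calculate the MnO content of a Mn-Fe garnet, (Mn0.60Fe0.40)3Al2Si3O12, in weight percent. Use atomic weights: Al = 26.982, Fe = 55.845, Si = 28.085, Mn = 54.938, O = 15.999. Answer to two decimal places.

25.74 wt%

M((Mn0.60Fe0.40)3Al2Si3O12) = 496.109 g/mol; M(MnO) = 70.937 g/mol.
Moles MnO per formula unit = 1.80 Mn ÷ 1 = 1.8000.
MnO fraction = (1.8000 × 70.937) / 496.109 = 127.687/496.109 = 0.2574.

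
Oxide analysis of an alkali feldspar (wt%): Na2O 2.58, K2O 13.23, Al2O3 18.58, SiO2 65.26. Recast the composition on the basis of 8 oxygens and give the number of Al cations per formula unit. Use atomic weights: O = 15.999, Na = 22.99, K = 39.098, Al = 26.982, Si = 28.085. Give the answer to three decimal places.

Na2O (M=61.979): mol = 0.04163; Na = 0.08326, O = 0.04163.
K2O (M=94.195): mol = 0.14045; K = 0.28090, O = 0.14045.
Al2O3 (M=101.961): mol = 0.18223; Al = 0.36446, O = 0.54669.
SiO2 (M=60.083): mol = 1.08616; Si = 1.08616, O = 2.17232.
ΣO = 2.90109; factor = 8/ΣO = 2.75758.
Al apfu = 0.36446 × 2.75758 = 1.005.

1.005 Al apfu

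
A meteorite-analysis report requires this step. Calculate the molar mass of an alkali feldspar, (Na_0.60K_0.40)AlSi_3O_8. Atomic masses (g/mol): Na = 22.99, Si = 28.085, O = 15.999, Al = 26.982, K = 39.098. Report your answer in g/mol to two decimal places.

M = 0.60(22.99) + 0.40(39.098) + 1(26.982) + 3(28.085) + 8(15.999)

268.66 g/mol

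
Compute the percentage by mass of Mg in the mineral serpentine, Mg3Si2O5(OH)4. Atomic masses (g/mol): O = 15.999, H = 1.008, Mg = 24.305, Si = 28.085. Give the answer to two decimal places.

Formula mass = 3*24.305 + 2*28.085 + 9*15.999 + 4*1.008 = 277.108 g/mol, of which 72.915 g is Mg.
So Mg makes up 72.915/277.108 = 0.2631 of the mass, i.e. 26.31%.

26.31 mass %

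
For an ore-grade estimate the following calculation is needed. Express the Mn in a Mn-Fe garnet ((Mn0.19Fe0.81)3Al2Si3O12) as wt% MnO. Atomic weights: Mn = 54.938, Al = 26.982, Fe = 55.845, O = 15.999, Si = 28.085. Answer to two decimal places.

Formula mass = 497.225 g/mol.
0.57 Mn → 0.5700 mol MnO per formula unit; M(MnO) = 70.937, so MnO mass = 40.434 g.
40.434/497.225 × 100 = 8.13 wt%.

8.13 wt%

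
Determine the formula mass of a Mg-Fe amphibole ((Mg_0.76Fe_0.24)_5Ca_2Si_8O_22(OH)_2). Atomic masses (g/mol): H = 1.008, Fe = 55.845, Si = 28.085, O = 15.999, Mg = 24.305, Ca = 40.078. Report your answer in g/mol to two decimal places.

M = 3.80*24.305 + 1.20*55.845 + 2*40.078 + 8*28.085 + 24*15.999 + 2*1.008

850.20 g/mol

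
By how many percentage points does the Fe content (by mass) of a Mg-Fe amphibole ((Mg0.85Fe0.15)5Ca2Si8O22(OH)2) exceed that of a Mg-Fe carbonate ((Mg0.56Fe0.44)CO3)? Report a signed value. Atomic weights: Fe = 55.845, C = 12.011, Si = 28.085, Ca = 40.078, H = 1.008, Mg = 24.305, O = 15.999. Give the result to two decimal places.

-20.01 percentage points

M((Mg0.85Fe0.15)5Ca2Si8O22(OH)2) = 836.008 g/mol, so wt% Fe = 41.884/836.008 × 100 = 5.01%.
M((Mg0.56Fe0.44)CO3) = 98.191 g/mol, so wt% Fe = 24.572/98.191 × 100 = 25.02%.
5.01 − 25.02 = -20.01 pp.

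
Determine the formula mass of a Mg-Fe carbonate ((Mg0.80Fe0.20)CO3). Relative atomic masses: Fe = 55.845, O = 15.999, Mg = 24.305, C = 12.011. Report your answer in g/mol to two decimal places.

M = 0.80(24.305) + 0.20(55.845) + 1(12.011) + 3(15.999)

90.62 g/mol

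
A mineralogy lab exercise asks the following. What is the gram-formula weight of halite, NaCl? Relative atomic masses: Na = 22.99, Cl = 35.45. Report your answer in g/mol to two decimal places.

Na: 1 × 22.99 = 22.9900
Cl: 1 × 35.45 = 35.4500
Summing the contributions gives the formula mass.

58.44 g/mol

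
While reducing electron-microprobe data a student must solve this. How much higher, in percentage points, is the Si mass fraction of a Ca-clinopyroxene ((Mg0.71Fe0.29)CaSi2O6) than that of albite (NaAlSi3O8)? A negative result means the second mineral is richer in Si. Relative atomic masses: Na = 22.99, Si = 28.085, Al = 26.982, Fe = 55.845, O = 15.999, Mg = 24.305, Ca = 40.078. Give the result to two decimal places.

-7.24 percentage points

M((Mg0.71Fe0.29)CaSi2O6) = 225.694 g/mol, so wt% Si = 56.170/225.694 × 100 = 24.89%.
M(NaAlSi3O8) = 262.219 g/mol, so wt% Si = 84.255/262.219 × 100 = 32.13%.
24.89 − 32.13 = -7.24 pp.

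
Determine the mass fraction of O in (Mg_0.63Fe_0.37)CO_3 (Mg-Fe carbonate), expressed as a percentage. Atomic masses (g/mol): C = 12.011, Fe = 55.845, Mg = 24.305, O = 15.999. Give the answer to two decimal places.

50.01 weight percent

Molar mass of (Mg_0.63Fe_0.37)CO_3: 0.63*24.305 + 0.37*55.845 + 1*12.011 + 3*15.999 = 95.983 g/mol.
Mass of O per formula unit: 3 × 15.999 = 47.997 g.
Weight fraction O = 47.997 / 95.983 = 0.5001.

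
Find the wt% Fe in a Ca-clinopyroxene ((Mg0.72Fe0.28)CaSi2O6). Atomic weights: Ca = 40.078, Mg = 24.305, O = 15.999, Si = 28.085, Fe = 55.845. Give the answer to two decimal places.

6.94 wt%

M((Mg0.72Fe0.28)CaSi2O6) = 225.378 g/mol.
Fe contributes 0.28 × 55.845 = 15.637 g per mole.
15.637/225.378 = 0.0694 → 6.94%.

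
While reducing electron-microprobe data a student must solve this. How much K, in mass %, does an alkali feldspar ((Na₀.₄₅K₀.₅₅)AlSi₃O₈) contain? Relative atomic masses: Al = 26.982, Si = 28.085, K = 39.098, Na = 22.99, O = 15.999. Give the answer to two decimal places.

7.93 mass %

Formula mass = 0.45*22.99 + 0.55*39.098 + 1*26.982 + 3*28.085 + 8*15.999 = 271.078 g/mol, of which 21.504 g is K.
So K makes up 21.504/271.078 = 0.0793 of the mass, i.e. 7.93%.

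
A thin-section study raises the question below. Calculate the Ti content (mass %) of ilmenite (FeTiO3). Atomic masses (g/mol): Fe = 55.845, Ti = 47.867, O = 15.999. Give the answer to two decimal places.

Molar mass of FeTiO3: 1·55.845 + 1·47.867 + 3·15.999 = 151.709 g/mol.
Mass of Ti per formula unit: 1 × 47.867 = 47.867 g.
Weight fraction Ti = 47.867 / 151.709 = 0.3155.

31.55 mass %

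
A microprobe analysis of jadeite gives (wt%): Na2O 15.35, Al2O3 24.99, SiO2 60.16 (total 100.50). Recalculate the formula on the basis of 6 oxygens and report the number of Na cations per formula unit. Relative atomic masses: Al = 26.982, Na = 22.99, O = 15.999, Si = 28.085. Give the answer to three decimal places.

0.995 Na apfu

15.35 wt% Na2O ÷ 61.979 g/mol = 0.24766 mol, giving 0.49532 Na and 0.24766 O.
24.99 wt% Al2O3 ÷ 101.961 g/mol = 0.24509 mol, giving 0.49018 Al and 0.73527 O.
60.16 wt% SiO2 ÷ 60.083 g/mol = 1.00128 mol, giving 1.00128 Si and 2.00256 O.
Oxygen sums to 2.98549; scaling by 6/2.98549 = 2.00972 puts the formula on 6 O.
Na: 0.49532 × 2.00972 = 0.995 atoms per formula unit.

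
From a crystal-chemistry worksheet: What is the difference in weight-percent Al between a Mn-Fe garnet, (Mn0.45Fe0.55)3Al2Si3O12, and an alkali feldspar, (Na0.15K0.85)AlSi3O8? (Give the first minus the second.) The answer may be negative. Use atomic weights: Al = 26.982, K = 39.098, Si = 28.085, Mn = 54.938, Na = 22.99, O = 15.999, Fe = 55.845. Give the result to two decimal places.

First mineral: 53.964 g Al in 496.518 g formula = 10.87 wt% Al.
Second mineral: 26.982 g Al in 275.911 g formula = 9.78 wt% Al.
10.87% − 9.78% gives a difference of 1.09 percentage points.

1.09 percentage points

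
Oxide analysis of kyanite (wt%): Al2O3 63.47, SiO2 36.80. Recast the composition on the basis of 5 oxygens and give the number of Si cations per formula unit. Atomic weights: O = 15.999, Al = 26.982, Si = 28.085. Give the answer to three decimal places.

Al2O3: 63.47/101.961 = 0.62249 mol → 1.24498 mol Al, 1.86747 mol O.
SiO2: 36.80/60.083 = 0.61249 mol → 0.61249 mol Si, 1.22498 mol O.
Total oxygen = 3.09245 mol. Normalization factor = 5/3.09245 = 1.61684.
Si per 5 O = 0.61249 × 1.61684 = 0.990.

0.990 Si apfu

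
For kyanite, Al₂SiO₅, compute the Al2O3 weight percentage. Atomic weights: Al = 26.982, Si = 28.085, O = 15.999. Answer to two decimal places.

62.92 wt%

Formula mass = 162.044 g/mol.
2 Al → 1.0000 mol Al2O3 per formula unit; M(Al2O3) = 101.961, so Al2O3 mass = 101.961 g.
101.961/162.044 × 100 = 62.92 wt%.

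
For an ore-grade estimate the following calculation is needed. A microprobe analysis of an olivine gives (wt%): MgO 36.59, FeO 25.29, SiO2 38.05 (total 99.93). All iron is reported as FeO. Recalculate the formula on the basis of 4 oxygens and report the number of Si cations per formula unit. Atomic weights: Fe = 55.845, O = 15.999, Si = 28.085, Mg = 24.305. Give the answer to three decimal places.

1.003 Si apfu

36.59 wt% MgO ÷ 40.304 g/mol = 0.90785 mol, giving 0.90785 Mg and 0.90785 O.
25.29 wt% FeO ÷ 71.844 g/mol = 0.35201 mol, giving 0.35201 Fe and 0.35201 O.
38.05 wt% SiO2 ÷ 60.083 g/mol = 0.63329 mol, giving 0.63329 Si and 1.26658 O.
Oxygen sums to 2.52644; scaling by 4/2.52644 = 1.58326 puts the formula on 4 O.
Si: 0.63329 × 1.58326 = 1.003 atoms per formula unit.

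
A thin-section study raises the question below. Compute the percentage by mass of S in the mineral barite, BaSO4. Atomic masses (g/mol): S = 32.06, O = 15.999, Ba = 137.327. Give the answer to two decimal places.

Formula mass = 1×137.327 + 1×32.06 + 4×15.999 = 233.383 g/mol, of which 32.060 g is S.
So S makes up 32.060/233.383 = 0.1374 of the mass, i.e. 13.74%.

13.74 weight percent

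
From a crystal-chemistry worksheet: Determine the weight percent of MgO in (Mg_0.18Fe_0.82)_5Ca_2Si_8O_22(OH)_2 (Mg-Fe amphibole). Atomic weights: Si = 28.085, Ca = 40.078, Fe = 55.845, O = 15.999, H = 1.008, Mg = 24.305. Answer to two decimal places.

3.85 wt%

M((Mg_0.18Fe_0.82)_5Ca_2Si_8O_22(OH)_2) = 941.667 g/mol; M(MgO) = 40.304 g/mol.
Moles MgO per formula unit = 0.90 Mg ÷ 1 = 0.9000.
MgO fraction = (0.9000 × 40.304) / 941.667 = 36.274/941.667 = 0.0385.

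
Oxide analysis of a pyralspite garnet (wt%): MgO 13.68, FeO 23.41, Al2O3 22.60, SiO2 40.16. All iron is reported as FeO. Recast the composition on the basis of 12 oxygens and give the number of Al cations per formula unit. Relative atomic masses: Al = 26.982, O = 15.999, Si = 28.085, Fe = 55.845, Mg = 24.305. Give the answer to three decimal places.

13.68 wt% MgO ÷ 40.304 g/mol = 0.33942 mol, giving 0.33942 Mg and 0.33942 O.
23.41 wt% FeO ÷ 71.844 g/mol = 0.32584 mol, giving 0.32584 Fe and 0.32584 O.
22.60 wt% Al2O3 ÷ 101.961 g/mol = 0.22165 mol, giving 0.44330 Al and 0.66495 O.
40.16 wt% SiO2 ÷ 60.083 g/mol = 0.66841 mol, giving 0.66841 Si and 1.33682 O.
Oxygen sums to 2.66703; scaling by 12/2.66703 = 4.49939 puts the formula on 12 O.
Al: 0.44330 × 4.49939 = 1.995 atoms per formula unit.

1.995 Al apfu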